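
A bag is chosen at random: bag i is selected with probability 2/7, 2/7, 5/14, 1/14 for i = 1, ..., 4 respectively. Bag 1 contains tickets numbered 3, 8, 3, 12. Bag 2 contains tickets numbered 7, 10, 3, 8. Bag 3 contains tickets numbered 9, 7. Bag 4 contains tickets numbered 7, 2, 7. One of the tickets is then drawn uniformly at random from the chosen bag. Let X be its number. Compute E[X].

149/21

E[X | bag 1] = (3+8+3+12)/4 = 13/2.
E[X | bag 2] = (7+10+3+8)/4 = 7.
E[X | bag 3] = (9+7)/2 = 8.
E[X | bag 4] = (7+2+7)/3 = 16/3.
E[X] = (2/7)·(13/2) + (2/7)·(7) + (5/14)·(8) + (1/14)·(16/3) = 149/21.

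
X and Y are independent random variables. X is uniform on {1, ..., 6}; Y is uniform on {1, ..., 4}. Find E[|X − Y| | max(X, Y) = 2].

Outcomes with max(X, Y) = 2: (1,2), (2,1), (2,2), each with probability 1/24.
E[|X − Y| | max(X, Y) = 2] = (1 + 1 + 0) / 3 = 2/3.

2/3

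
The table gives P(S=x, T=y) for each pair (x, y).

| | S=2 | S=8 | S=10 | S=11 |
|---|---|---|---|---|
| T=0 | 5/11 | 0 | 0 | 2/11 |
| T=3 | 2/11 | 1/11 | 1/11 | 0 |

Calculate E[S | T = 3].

11/2

P(T = 3) = 4/11.
Σ S·P over the event = 2·(2/11) + 8·(1/11) + 10·(1/11) = 2.
E[S | T = 3] = (2) / (4/11) = 11/2.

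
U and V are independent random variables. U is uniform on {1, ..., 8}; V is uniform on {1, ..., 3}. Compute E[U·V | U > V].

191/18

P(U > V) = 3/4.
Summing UV·P(x,y) over outcomes with U > V gives 191/24.
E[U·V | U > V] = (191/24) / (3/4) = 191/18.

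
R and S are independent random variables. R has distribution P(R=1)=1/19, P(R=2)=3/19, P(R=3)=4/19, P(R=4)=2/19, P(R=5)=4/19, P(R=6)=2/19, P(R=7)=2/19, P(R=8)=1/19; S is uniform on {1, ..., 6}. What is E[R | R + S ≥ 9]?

127/22

P(R + S ≥ 9) = 22/57.
Summing R·P(x,y) over outcomes with R + S ≥ 9 gives 127/57.
E[R | R + S ≥ 9] = (127/57) / (22/57) = 127/22.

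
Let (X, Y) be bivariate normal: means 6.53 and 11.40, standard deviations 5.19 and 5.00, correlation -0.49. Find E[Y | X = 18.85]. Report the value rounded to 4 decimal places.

5.5842

For a bivariate normal, E[Y | X=x] = μ_Y + ρ·(σ_Y/σ_X)·(x − μ_X).
E[Y | X=18.85] = 11.40 + (-0.49)·(5.00/5.19)·(18.85 − (6.53)) = 11.40 + (-0.47206)·(12.32) = 5.5842.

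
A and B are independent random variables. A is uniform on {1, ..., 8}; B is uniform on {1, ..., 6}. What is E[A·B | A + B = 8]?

P(A + B = 8) = 1/8.
Summing AB·P(x,y) over outcomes with A + B = 8 gives 77/48.
E[A·B | A + B = 8] = (77/48) / (1/8) = 77/6.

77/6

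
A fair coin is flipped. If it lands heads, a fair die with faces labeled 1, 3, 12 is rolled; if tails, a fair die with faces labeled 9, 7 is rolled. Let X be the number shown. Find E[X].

E[X | heads] = (1+3+12)/3 = 16/3.
E[X | tails] = (9+7)/2 = 8.
By the law of total expectation,
E[X] = (1/2)·(16/3) + (1/2)·(8) = 20/3.

20/3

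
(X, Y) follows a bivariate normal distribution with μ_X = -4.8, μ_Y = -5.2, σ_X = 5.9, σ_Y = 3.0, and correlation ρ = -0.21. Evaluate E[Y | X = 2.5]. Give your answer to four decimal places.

-5.9795

E[Y | X=x] = μ_Y + ρ(σ_Y/σ_X)(x − μ_X) for jointly normal variables.
E[Y | X=2.5] = -5.2 + (-0.21)·(3.0/5.9)·(2.5 − (-4.8)) = -5.2 + (-0.10678)·(7.3) = -5.9795.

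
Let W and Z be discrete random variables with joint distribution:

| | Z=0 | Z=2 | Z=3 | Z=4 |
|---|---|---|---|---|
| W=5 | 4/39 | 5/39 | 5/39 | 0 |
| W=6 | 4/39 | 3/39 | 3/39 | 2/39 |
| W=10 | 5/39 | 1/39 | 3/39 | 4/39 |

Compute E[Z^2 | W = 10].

95/13

P(W = 10) = 1/3.
Summing Z^2·P(W=x,Z=y) over the conditioning event gives 95/39.
E[Z^2 | W = 10] = (95/39) / (1/3) = 95/13.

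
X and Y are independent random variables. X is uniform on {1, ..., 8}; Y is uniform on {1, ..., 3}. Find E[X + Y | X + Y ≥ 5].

68/9

P(X + Y ≥ 5) = 3/4.
Summing (X+Y)·P(x,y) over outcomes with X + Y ≥ 5 gives 17/3.
E[X + Y | X + Y ≥ 5] = (17/3) / (3/4) = 68/9.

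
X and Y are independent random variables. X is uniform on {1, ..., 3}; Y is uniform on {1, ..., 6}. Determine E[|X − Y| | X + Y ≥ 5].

P(X + Y ≥ 5) = 2/3.
Summing |X−Y|·P(x,y) over outcomes with X + Y ≥ 5 gives 29/18.
E[|X − Y| | X + Y ≥ 5] = (29/18) / (2/3) = 29/12.

29/12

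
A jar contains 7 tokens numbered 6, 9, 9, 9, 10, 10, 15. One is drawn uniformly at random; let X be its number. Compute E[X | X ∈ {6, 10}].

26/3

P(X ∈ {6, 10}) = 3/7.
Σ over the event: 6·1/7 + 10·2/7 = 26/7.
E[X | X ∈ {6, 10}] = (26/7) / (3/7) = 26/3.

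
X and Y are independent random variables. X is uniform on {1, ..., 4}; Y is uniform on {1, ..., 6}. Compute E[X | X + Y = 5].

Outcomes with X + Y = 5: (1,4), (2,3), (3,2), (4,1), each with probability 1/24.
E[X | X + Y = 5] = (1 + 2 + 3 + 4) / 4 = 5/2.

5/2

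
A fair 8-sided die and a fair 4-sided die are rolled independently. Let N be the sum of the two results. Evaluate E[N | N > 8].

P(N > 8) = 5/16.
Σ over the event: 9·1/8 + 10·3/32 + 11·1/16 + 12·1/32 = 25/8.
E[N | N > 8] = (25/8) / (5/16) = 10.

10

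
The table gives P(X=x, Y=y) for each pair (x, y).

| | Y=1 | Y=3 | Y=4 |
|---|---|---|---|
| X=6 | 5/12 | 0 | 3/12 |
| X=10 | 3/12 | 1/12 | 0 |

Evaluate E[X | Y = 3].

10

P(Y = 3) = 1/12.
Σ X·P over the event = 10·(1/12) = 5/6.
E[X | Y = 3] = (5/6) / (1/12) = 10.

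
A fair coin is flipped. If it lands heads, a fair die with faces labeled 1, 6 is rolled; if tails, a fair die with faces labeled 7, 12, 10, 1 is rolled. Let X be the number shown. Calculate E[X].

11/2

E[X | heads] = (1+6)/2 = 7/2.
E[X | tails] = (7+12+10+1)/4 = 15/2.
E[X] = (1/2)·(7/2) + (1/2)·(15/2) = 11/2.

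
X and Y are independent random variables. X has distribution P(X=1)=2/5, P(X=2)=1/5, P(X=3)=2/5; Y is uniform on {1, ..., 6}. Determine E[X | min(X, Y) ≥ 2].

8/3

P(min(X, Y) ≥ 2) = 1/2.
Summing X·P(x,y) over outcomes with min(X, Y) ≥ 2 gives 4/3.
E[X | min(X, Y) ≥ 2] = (4/3) / (1/2) = 8/3.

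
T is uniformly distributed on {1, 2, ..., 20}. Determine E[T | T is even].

11

Given T is even, T is equally likely to be any of {2, 4, 6, 8, 10, 12, 14, 16, 18, 20}.
E[T | T is even] = (2 + 4 + 6 + 8 + 10 + 12 + 14 + 16 + 18 + 20) / 10 = 11.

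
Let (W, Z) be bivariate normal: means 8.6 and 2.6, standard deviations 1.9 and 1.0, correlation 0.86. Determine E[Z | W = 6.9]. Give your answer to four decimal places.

1.8305

The regression of Z on W has slope ρ·σ_Z/σ_W and passes through (μ_W, μ_Z).
E[Z | W=6.9] = 2.6 + (0.86)·(1.0/1.9)·(6.9 − (8.6)) = 2.6 + (0.45263)·(-1.7) = 1.8305.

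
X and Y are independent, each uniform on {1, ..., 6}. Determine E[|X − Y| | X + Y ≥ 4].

68/33

P(X + Y ≥ 4) = 11/12.
Summing |X−Y|·P(x,y) over outcomes with X + Y ≥ 4 gives 17/9.
E[|X − Y| | X + Y ≥ 4] = (17/9) / (11/12) = 68/33.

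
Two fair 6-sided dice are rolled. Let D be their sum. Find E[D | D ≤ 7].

P(D ≤ 7) = 7/12.
Σ over the event: 2·1/36 + 3·1/18 + 4·1/12 + 5·1/9 + 6·5/36 + 7·1/6 = 28/9.
E[D | D ≤ 7] = (28/9) / (7/12) = 16/3.

16/3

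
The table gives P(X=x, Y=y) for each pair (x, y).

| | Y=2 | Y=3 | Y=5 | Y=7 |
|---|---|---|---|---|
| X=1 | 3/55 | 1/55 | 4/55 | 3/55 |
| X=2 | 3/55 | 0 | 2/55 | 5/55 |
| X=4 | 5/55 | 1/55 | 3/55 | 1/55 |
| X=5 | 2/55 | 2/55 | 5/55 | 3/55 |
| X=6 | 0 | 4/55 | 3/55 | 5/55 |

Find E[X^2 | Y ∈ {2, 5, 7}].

P(Y ∈ {2, 5, 7}) = 47/55.
Summing X^2·P(X=x,Y=y) over the conditioning event gives 732/55.
E[X^2 | Y ∈ {2, 5, 7}] = (732/55) / (47/55) = 732/47.

732/47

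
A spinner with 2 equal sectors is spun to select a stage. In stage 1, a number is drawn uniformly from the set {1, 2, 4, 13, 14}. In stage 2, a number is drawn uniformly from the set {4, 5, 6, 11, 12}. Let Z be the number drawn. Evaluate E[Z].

E[Z | stage 1] = (1+2+4+13+14)/5 = 34/5.
E[Z | stage 2] = (4+5+6+11+12)/5 = 38/5.
By the law of total expectation,
E[Z] = (1/2)·(34/5) + (1/2)·(38/5) = 36/5.

36/5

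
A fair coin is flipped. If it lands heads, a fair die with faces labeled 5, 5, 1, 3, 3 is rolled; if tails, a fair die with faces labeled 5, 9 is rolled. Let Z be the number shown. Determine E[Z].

E[Z | heads] = (5+5+1+3+3)/5 = 17/5.
E[Z | tails] = (5+9)/2 = 7.
By the law of total expectation,
E[Z] = (1/2)·(17/5) + (1/2)·(7) = 26/5.

26/5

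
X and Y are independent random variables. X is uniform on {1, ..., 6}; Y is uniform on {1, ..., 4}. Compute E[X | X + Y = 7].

Outcomes with X + Y = 7: (3,4), (4,3), (5,2), (6,1), each with probability 1/24.
E[X | X + Y = 7] = (3 + 4 + 5 + 6) / 4 = 9/2.

9/2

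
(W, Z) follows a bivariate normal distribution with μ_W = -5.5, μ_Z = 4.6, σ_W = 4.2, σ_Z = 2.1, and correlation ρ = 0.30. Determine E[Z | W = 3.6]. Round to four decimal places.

5.9650

E[Z | W=x] = μ_Z + ρ(σ_Z/σ_W)(x − μ_W) for jointly normal variables.
E[Z | W=3.6] = 4.6 + (0.30)·(2.1/4.2)·(3.6 − (-5.5)) = 4.6 + (0.15)·(9.1) = 5.9650.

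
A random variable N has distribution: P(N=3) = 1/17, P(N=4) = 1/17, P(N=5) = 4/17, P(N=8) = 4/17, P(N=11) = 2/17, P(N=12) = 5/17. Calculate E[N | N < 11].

59/10

P(N < 11) = 10/17.
Σ over the event: 3·1/17 + 4·1/17 + 5·4/17 + 8·4/17 = 59/17.
E[N | N < 11] = (59/17) / (10/17) = 59/10.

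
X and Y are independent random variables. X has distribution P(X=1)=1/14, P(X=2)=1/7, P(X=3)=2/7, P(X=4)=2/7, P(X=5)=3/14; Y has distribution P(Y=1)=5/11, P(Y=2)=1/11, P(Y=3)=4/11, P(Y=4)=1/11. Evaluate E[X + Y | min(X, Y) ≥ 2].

P(min(X, Y) ≥ 2) = 39/77.
Summing (X+Y)·P(x,y) over outcomes with min(X, Y) ≥ 2 gives 258/77.
E[X + Y | min(X, Y) ≥ 2] = (258/77) / (39/77) = 86/13.

86/13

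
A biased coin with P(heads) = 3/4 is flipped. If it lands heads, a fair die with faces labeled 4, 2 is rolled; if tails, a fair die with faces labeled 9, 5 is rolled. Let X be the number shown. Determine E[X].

4

E[X | heads] = (4+2)/2 = 3.
E[X | tails] = (9+5)/2 = 7.
By the law of total expectation,
E[X] = (3/4)·(3) + (1/4)·(7) = 4.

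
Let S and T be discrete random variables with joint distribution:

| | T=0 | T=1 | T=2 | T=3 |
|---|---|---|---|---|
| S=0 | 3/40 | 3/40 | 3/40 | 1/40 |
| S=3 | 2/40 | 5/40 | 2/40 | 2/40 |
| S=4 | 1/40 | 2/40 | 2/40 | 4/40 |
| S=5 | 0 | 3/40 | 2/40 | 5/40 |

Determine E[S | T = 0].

P(T = 0) = 3/20.
Σ S·P over the event = 0·(3/40) + 3·(2/40) + 4·(1/40) = 1/4.
E[S | T = 0] = (1/4) / (3/20) = 5/3.

5/3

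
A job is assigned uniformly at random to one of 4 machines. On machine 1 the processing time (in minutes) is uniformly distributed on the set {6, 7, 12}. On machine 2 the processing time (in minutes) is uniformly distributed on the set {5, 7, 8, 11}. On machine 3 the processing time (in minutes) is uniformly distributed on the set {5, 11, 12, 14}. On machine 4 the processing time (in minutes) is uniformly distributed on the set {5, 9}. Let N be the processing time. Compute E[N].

403/48

E[N | machine 1] = (6+7+12)/3 = 25/3.
E[N | machine 2] = (5+7+8+11)/4 = 31/4.
E[N | machine 3] = (5+11+12+14)/4 = 21/2.
E[N | machine 4] = (5+9)/2 = 7.
By the law of total expectation,
E[N] = (1/4)·(25/3) + (1/4)·(31/4) + (1/4)·(21/2) + (1/4)·(7) = 403/48.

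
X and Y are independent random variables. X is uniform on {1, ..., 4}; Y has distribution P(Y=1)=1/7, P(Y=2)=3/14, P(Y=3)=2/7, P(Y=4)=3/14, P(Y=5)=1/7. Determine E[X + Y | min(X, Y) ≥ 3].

131/18

P(min(X, Y) ≥ 3) = 9/28.
Summing (X+Y)·P(x,y) over outcomes with min(X, Y) ≥ 3 gives 131/56.
E[X + Y | min(X, Y) ≥ 3] = (131/56) / (9/28) = 131/18.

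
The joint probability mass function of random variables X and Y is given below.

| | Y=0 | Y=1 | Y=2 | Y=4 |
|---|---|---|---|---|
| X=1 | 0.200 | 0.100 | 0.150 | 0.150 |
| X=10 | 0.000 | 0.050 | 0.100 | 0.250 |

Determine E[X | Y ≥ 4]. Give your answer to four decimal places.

6.6250

P(Y ≥ 4) = 0.400.
Σ X·P over the event = 1·(0.150) + 10·(0.250) = 2.650.
E[X | Y ≥ 4] = (2.650) / (0.400) = 6.6250.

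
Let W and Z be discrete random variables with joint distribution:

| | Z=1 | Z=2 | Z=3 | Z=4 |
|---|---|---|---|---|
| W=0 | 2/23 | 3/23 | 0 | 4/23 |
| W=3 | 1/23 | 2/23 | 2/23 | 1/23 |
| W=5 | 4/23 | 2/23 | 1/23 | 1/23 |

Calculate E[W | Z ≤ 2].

P(Z ≤ 2) = 14/23.
Σ W·P over the event = 0·(2/23) + 0·(3/23) + 3·(1/23) + 3·(2/23) + 5·(4/23) + 5·(2/23) = 39/23.
E[W | Z ≤ 2] = (39/23) / (14/23) = 39/14.

39/14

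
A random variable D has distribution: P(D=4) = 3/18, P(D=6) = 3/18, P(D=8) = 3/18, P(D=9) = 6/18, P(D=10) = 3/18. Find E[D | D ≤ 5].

4

P(D ≤ 5) = 1/6.
Σ over the event: 4·1/6 = 2/3.
E[D | D ≤ 5] = (2/3) / (1/6) = 4.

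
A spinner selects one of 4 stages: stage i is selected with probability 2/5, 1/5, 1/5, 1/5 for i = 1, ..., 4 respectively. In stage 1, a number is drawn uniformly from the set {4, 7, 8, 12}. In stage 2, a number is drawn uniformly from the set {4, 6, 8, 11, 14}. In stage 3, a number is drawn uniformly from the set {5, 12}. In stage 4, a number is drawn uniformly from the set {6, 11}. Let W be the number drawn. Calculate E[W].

411/50

E[W | stage 1] = (4+7+8+12)/4 = 31/4.
E[W | stage 2] = (4+6+8+11+14)/5 = 43/5.
E[W | stage 3] = (5+12)/2 = 17/2.
E[W | stage 4] = (6+11)/2 = 17/2.
By the law of total expectation,
E[W] = (2/5)·(31/4) + (1/5)·(43/5) + (1/5)·(17/2) + (1/5)·(17/2) = 411/50.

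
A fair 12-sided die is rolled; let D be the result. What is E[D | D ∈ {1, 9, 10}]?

20/3

P(D ∈ {1, 9, 10}) = 1/4.
Σ over the event: 1·1/12 + 9·1/12 + 10·1/12 = 5/3.
E[D | D ∈ {1, 9, 10}] = (5/3) / (1/4) = 20/3.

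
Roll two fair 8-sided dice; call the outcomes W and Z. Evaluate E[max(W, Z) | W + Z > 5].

115/18

P(W + Z > 5) = 27/32.
Summing max(W,Z)·P(x,y) over outcomes with W + Z > 5 gives 345/64.
E[max(W, Z) | W + Z > 5] = (345/64) / (27/32) = 115/18.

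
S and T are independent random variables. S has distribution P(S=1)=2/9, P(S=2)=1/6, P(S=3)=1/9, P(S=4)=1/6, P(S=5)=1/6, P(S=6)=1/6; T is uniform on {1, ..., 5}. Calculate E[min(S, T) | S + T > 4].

P(S + T > 4) = 7/9.
Summing min(S,T)·P(x,y) over outcomes with S + T > 4 gives 2.
E[min(S, T) | S + T > 4] = (2) / (7/9) = 18/7.

18/7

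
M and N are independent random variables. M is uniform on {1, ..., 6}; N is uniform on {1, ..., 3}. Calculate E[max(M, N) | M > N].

P(M > N) = 2/3.
Summing max(M,N)·P(x,y) over outcomes with M > N gives 53/18.
E[max(M, N) | M > N] = (53/18) / (2/3) = 53/12.

53/12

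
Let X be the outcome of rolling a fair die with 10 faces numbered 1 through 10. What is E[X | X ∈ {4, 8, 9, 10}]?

31/4

P(X ∈ {4, 8, 9, 10}) = 2/5.
Σ over the event: 4·1/10 + 8·1/10 + 9·1/10 + 10·1/10 = 31/10.
E[X | X ∈ {4, 8, 9, 10}] = (31/10) / (2/5) = 31/4.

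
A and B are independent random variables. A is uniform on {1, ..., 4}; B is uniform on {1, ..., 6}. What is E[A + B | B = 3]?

Outcomes with B = 3: (1,3), (2,3), (3,3), (4,3), each with probability 1/24.
E[A + B | B = 3] = (4 + 5 + 6 + 7) / 4 = 11/2.

11/2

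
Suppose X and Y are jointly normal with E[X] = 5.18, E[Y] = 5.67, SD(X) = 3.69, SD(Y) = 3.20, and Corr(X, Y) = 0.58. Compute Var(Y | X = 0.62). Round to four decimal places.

6.7953

Var(Y | X=x) = (1 − ρ²)·σ_Y².
Var(Y | X=0.62) = (3.20)²·(1 − (0.58)²) = 10.24·0.6636 = 6.7953.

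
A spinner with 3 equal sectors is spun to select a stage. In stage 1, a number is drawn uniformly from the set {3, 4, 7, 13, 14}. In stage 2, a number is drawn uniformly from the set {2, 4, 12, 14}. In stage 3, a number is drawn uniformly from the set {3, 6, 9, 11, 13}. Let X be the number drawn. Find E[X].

E[X | stage 1] = (3+4+7+13+14)/5 = 41/5.
E[X | stage 2] = (2+4+12+14)/4 = 8.
E[X | stage 3] = (3+6+9+11+13)/5 = 42/5.
E[X] = (1/3)·(41/5) + (1/3)·(8) + (1/3)·(42/5) = 41/5.

41/5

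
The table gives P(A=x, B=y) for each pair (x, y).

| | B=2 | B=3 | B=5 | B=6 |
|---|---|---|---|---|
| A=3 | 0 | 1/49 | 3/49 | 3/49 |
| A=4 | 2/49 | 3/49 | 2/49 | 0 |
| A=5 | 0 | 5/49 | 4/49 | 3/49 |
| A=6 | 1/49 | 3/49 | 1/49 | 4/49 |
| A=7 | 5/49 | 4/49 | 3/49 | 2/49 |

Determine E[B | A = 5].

53/12

P(A = 5) = 12/49.
Σ B·P over the event = 3·(5/49) + 5·(4/49) + 6·(3/49) = 53/49.
E[B | A = 5] = (53/49) / (12/49) = 53/12.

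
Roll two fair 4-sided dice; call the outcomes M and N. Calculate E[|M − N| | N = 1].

3/2

P(N = 1) = 1/4.
Summing |M−N|·P(x,y) over outcomes with N = 1 gives 3/8.
E[|M − N| | N = 1] = (3/8) / (1/4) = 3/2.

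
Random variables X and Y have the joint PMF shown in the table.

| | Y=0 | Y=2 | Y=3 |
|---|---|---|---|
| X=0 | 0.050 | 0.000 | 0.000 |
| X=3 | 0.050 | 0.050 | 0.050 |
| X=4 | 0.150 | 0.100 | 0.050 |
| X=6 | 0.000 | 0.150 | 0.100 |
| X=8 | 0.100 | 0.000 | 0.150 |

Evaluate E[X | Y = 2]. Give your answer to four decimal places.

P(Y = 2) = 0.300.
Σ X·P over the event = 3·(0.050) + 4·(0.100) + 6·(0.150) = 1.450.
E[X | Y = 2] = (1.450) / (0.300) = 4.8333.

4.8333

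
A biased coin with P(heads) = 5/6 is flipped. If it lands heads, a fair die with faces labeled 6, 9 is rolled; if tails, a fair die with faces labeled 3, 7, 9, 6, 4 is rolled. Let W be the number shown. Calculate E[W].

E[W | heads] = (6+9)/2 = 15/2.
E[W | tails] = (3+7+9+6+4)/5 = 29/5.
E[W] = (5/6)·(15/2) + (1/6)·(29/5) = 433/60.

433/60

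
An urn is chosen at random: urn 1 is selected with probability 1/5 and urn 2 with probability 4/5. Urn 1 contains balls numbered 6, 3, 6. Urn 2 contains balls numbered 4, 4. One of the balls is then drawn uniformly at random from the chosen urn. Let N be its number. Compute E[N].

E[N | urn 1] = (6+3+6)/3 = 5.
E[N | urn 2] = (4+4)/2 = 4.
E[N] = (1/5)·(5) + (4/5)·(4) = 21/5.

21/5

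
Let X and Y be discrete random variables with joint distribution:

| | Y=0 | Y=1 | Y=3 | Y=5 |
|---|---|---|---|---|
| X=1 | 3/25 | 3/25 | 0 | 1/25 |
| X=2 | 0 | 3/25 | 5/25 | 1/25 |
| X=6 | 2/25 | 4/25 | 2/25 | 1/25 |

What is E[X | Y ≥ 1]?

P(Y ≥ 1) = 4/5.
Σ X·P over the event = 1·(3/25) + 1·(1/25) + 2·(3/25) + 2·(5/25) + 2·(1/25) + 6·(4/25) + 6·(2/25) + 6·(1/25) = 64/25.
E[X | Y ≥ 1] = (64/25) / (4/5) = 16/5.

16/5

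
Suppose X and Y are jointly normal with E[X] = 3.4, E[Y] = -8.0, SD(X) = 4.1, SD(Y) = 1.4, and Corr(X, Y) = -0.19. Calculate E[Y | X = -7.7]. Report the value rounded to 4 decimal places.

-7.2799

For a bivariate normal, E[Y | X=x] = μ_Y + ρ·(σ_Y/σ_X)·(x − μ_X).
E[Y | X=-7.7] = -8.0 + (-0.19)·(1.4/4.1)·(-7.7 − (3.4)) = -8.0 + (-0.064878)·(-11.1) = -7.2799.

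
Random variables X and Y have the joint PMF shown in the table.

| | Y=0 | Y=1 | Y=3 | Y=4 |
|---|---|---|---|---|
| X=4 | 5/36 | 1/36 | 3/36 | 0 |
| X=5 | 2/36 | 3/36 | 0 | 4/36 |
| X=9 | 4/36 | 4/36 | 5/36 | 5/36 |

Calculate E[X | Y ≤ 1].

121/19

P(Y ≤ 1) = 19/36.
Σ X·P over the event = 4·(5/36) + 4·(1/36) + 5·(2/36) + 5·(3/36) + 9·(4/36) + 9·(4/36) = 121/36.
E[X | Y ≤ 1] = (121/36) / (19/36) = 121/19.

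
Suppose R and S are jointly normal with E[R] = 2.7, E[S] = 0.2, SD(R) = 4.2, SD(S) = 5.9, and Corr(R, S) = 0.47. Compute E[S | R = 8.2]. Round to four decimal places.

3.8313

E[S | R=x] = μ_S + ρ(σ_S/σ_R)(x − μ_R) for jointly normal variables.
E[S | R=8.2] = 0.2 + (0.47)·(5.9/4.2)·(8.2 − (2.7)) = 0.2 + (0.66024)·(5.5) = 3.8313.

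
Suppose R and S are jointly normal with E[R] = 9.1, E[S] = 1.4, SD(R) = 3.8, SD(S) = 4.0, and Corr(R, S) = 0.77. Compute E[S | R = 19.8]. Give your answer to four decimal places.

10.0726

The regression of S on R has slope ρ·σ_S/σ_R and passes through (μ_R, μ_S).
E[S | R=19.8] = 1.4 + (0.77)·(4.0/3.8)·(19.8 − (9.1)) = 1.4 + (0.810526)·(10.7) = 10.0726.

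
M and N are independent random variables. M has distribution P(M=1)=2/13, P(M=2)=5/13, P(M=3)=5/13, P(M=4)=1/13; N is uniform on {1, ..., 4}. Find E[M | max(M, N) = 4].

P(max(M, N) = 4) = 4/13.
Summing M·P(x,y) over outcomes with max(M, N) = 4 gives 43/52.
E[M | max(M, N) = 4] = (43/52) / (4/13) = 43/16.

43/16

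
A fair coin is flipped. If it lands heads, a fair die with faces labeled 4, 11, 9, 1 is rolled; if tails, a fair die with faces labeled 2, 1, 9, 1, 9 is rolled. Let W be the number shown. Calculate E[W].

E[W | heads] = (4+11+9+1)/4 = 25/4.
E[W | tails] = (2+1+9+1+9)/5 = 22/5.
E[W] = (1/2)·(25/4) + (1/2)·(22/5) = 213/40.

213/40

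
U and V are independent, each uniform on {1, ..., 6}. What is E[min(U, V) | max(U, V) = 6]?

P(max(U, V) = 6) = 11/36.
Summing min(U,V)·P(x,y) over outcomes with max(U, V) = 6 gives 1.
E[min(U, V) | max(U, V) = 6] = (1) / (11/36) = 36/11.

36/11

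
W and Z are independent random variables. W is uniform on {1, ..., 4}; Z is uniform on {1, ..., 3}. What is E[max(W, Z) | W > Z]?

Outcomes with W > Z: (2,1), (3,1), (3,2), (4,1), (4,2), (4,3), each with probability 1/12.
E[max(W, Z) | W > Z] = (2 + 3 + 3 + 4 + 4 + 4) / 6 = 10/3.

10/3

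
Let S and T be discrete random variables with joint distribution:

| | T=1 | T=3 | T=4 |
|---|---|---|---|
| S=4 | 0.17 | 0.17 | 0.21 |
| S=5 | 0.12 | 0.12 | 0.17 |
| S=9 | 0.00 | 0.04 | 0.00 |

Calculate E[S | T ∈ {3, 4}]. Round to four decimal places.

4.6901

P(T ∈ {3, 4}) = 0.71.
Σ S·P over the event = 4·(0.17) + 4·(0.21) + 5·(0.12) + 5·(0.17) + 9·(0.04) = 3.33.
E[S | T ∈ {3, 4}] = (3.33) / (0.71) = 4.6901.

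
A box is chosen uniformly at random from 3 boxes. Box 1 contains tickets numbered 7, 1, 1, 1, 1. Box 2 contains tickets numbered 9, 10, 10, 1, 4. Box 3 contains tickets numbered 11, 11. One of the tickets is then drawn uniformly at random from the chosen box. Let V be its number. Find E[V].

E[V | box 1] = (7+1+1+1+1)/5 = 11/5.
E[V | box 2] = (9+10+10+1+4)/5 = 34/5.
E[V | box 3] = (11+11)/2 = 11.
E[V] = (1/3)·(11/5) + (1/3)·(34/5) + (1/3)·(11) = 20/3.

20/3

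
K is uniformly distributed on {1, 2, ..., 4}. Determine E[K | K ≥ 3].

7/2

Given K ≥ 3, K is equally likely to be any of {3, 4}.
E[K | K ≥ 3] = (3 + 4) / 2 = 7/2.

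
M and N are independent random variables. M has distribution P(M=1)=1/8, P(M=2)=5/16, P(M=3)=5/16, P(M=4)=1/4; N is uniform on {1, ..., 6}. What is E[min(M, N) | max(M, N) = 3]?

P(max(M, N) = 3) = 11/48.
Summing min(M,N)·P(x,y) over outcomes with max(M, N) = 3 gives 7/16.
E[min(M, N) | max(M, N) = 3] = (7/16) / (11/48) = 21/11.

21/11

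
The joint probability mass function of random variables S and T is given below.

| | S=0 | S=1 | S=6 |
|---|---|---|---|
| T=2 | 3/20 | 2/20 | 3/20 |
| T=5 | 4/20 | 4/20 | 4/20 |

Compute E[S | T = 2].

5/2

P(T = 2) = 2/5.
Summing S·P(S=x,T=y) over the conditioning event gives 1.
E[S | T = 2] = (1) / (2/5) = 5/2.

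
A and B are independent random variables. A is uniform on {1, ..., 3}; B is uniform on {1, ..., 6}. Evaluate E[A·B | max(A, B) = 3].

Outcomes with max(A, B) = 3: (1,3), (2,3), (3,1), (3,2), (3,3), each with probability 1/18.
E[A·B | max(A, B) = 3] = (3 + 6 + 3 + 6 + 9) / 5 = 27/5.

27/5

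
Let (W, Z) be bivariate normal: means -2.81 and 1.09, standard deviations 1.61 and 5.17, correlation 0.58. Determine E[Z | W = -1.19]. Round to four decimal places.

For a bivariate normal, E[Z | W=x] = μ_Z + ρ·(σ_Z/σ_W)·(x − μ_W).
E[Z | W=-1.19] = 1.09 + (0.58)·(5.17/1.61)·(-1.19 − (-2.81)) = 1.09 + (1.86248)·(1.62) = 4.1072.

4.1072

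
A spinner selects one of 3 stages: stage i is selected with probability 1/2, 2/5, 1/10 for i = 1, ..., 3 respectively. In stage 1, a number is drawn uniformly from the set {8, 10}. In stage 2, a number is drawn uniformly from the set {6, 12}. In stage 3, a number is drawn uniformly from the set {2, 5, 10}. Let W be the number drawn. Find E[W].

E[W | stage 1] = (8+10)/2 = 9.
E[W | stage 2] = (6+12)/2 = 9.
E[W | stage 3] = (2+5+10)/3 = 17/3.
E[W] = (1/2)·(9) + (2/5)·(9) + (1/10)·(17/3) = 26/3.

26/3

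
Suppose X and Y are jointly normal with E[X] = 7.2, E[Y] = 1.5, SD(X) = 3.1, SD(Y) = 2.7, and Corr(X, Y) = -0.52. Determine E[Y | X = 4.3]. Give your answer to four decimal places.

2.8134

E[Y | X=x] = μ_Y + ρ(σ_Y/σ_X)(x − μ_X) for jointly normal variables.
E[Y | X=4.3] = 1.5 + (-0.52)·(2.7/3.1)·(4.3 − (7.2)) = 1.5 + (-0.4529)·(-2.9) = 2.8134.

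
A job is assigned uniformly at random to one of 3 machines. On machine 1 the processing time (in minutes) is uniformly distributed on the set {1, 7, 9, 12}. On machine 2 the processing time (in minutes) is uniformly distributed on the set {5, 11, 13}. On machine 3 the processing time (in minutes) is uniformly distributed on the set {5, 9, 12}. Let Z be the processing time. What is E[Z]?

307/36

E[Z | machine 1] = (1+7+9+12)/4 = 29/4.
E[Z | machine 2] = (5+11+13)/3 = 29/3.
E[Z | machine 3] = (5+9+12)/3 = 26/3.
By the law of total expectation,
E[Z] = (1/3)·(29/4) + (1/3)·(29/3) + (1/3)·(26/3) = 307/36.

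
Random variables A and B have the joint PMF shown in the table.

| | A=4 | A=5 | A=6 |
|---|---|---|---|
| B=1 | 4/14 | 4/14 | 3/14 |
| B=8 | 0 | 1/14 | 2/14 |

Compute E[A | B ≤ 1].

P(B ≤ 1) = 11/14.
Σ A·P over the event = 4·(4/14) + 5·(4/14) + 6·(3/14) = 27/7.
E[A | B ≤ 1] = (27/7) / (11/14) = 54/11.

54/11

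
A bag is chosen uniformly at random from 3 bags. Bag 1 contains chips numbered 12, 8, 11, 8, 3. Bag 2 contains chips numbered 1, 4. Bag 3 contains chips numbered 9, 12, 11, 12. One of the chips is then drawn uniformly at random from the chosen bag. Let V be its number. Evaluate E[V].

E[V | bag 1] = (12+8+11+8+3)/5 = 42/5.
E[V | bag 2] = (1+4)/2 = 5/2.
E[V | bag 3] = (9+12+11+12)/4 = 11.
E[V] = (1/3)·(42/5) + (1/3)·(5/2) + (1/3)·(11) = 73/10.

73/10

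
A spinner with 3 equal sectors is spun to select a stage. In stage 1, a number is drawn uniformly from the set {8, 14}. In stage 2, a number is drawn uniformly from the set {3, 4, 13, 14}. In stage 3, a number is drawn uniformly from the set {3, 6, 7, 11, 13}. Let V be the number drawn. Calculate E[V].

E[V | stage 1] = (8+14)/2 = 11.
E[V | stage 2] = (3+4+13+14)/4 = 17/2.
E[V | stage 3] = (3+6+7+11+13)/5 = 8.
E[V] = (1/3)·(11) + (1/3)·(17/2) + (1/3)·(8) = 55/6.

55/6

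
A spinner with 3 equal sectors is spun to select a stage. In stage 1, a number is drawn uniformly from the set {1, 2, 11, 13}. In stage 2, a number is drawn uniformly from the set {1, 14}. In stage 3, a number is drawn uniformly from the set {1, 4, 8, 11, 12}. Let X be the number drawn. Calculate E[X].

143/20

E[X | stage 1] = (1+2+11+13)/4 = 27/4.
E[X | stage 2] = (1+14)/2 = 15/2.
E[X | stage 3] = (1+4+8+11+12)/5 = 36/5.
E[X] = (1/3)·(27/4) + (1/3)·(15/2) + (1/3)·(36/5) = 143/20.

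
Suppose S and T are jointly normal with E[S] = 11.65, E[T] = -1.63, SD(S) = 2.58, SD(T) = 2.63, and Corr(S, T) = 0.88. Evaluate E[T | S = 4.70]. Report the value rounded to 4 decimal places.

For a bivariate normal, E[T | S=x] = μ_T + ρ·(σ_T/σ_S)·(x − μ_S).
E[T | S=4.70] = -1.63 + (0.88)·(2.63/2.58)·(4.70 − (11.65)) = -1.63 + (0.89705)·(-6.95) = -7.8645.

-7.8645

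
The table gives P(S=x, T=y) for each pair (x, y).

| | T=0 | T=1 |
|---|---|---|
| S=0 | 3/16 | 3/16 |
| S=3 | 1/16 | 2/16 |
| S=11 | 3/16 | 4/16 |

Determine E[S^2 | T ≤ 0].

P(T ≤ 0) = 7/16.
Σ S^2·P over the event = 0·(3/16) + 9·(1/16) + 121·(3/16) = 93/4.
E[S^2 | T ≤ 0] = (93/4) / (7/16) = 372/7.

372/7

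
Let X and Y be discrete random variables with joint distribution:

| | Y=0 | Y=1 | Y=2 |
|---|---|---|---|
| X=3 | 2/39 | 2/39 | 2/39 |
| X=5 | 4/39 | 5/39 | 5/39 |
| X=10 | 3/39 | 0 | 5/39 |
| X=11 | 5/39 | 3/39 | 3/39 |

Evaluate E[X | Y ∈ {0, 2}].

P(Y ∈ {0, 2}) = 29/39.
Σ X·P over the event = 3·(2/39) + 3·(2/39) + 5·(4/39) + 5·(5/39) + 10·(3/39) + 10·(5/39) + 11·(5/39) + 11·(3/39) = 75/13.
E[X | Y ∈ {0, 2}] = (75/13) / (29/39) = 225/29.

225/29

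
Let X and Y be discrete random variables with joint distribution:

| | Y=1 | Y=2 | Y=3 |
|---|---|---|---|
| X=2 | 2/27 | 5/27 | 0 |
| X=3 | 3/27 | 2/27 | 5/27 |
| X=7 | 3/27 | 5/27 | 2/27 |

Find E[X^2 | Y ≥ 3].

P(Y ≥ 3) = 7/27.
Σ X^2·P over the event = 9·(5/27) + 49·(2/27) = 143/27.
E[X^2 | Y ≥ 3] = (143/27) / (7/27) = 143/7.

143/7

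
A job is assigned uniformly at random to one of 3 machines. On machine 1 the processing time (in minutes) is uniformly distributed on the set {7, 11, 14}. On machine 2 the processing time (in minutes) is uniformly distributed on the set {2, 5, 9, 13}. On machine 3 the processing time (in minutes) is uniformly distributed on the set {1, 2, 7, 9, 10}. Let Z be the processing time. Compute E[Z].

1423/180

E[Z | machine 1] = (7+11+14)/3 = 32/3.
E[Z | machine 2] = (2+5+9+13)/4 = 29/4.
E[Z | machine 3] = (1+2+7+9+10)/5 = 29/5.
By the law of total expectation,
E[Z] = (1/3)·(32/3) + (1/3)·(29/4) + (1/3)·(29/5) = 1423/180.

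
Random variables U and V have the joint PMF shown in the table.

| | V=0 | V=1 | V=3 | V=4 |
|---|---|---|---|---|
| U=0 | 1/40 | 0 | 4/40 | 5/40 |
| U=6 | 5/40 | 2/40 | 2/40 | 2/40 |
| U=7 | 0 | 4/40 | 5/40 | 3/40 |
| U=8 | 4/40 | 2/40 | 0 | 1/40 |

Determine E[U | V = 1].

P(V = 1) = 1/5.
Summing U·P(U=x,V=y) over the conditioning event gives 7/5.
E[U | V = 1] = (7/5) / (1/5) = 7.

7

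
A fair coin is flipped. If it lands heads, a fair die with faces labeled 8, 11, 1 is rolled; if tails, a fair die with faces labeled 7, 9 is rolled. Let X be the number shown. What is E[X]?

22/3

E[X | heads] = (8+11+1)/3 = 20/3.
E[X | tails] = (7+9)/2 = 8.
E[X] = (1/2)·(20/3) + (1/2)·(8) = 22/3.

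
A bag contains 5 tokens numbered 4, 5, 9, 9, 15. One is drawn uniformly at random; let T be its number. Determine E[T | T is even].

P(T is even) = 1/5.
Σ over the event: 4·1/5 = 4/5.
E[T | T is even] = (4/5) / (1/5) = 4.

4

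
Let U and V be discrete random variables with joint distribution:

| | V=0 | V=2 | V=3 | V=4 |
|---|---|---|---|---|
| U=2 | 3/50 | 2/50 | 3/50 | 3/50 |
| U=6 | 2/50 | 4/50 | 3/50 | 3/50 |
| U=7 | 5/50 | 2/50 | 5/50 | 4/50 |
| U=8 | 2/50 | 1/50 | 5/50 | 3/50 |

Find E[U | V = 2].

P(V = 2) = 9/50.
Σ U·P over the event = 2·(2/50) + 6·(4/50) + 7·(2/50) + 8·(1/50) = 1.
E[U | V = 2] = (1) / (9/50) = 50/9.

50/9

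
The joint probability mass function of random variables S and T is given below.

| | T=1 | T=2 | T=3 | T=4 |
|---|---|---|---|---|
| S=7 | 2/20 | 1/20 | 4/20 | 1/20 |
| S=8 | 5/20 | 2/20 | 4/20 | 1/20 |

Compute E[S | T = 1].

P(T = 1) = 7/20.
Σ S·P over the event = 7·(2/20) + 8·(5/20) = 27/10.
E[S | T = 1] = (27/10) / (7/20) = 54/7.

54/7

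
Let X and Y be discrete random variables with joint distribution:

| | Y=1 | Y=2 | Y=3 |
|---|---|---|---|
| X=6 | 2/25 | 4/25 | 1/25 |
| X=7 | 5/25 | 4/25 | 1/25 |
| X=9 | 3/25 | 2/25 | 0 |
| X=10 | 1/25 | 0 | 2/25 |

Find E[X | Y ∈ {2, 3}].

103/14

P(Y ∈ {2, 3}) = 14/25.
Summing X·P(X=x,Y=y) over the conditioning event gives 103/25.
E[X | Y ∈ {2, 3}] = (103/25) / (14/25) = 103/14.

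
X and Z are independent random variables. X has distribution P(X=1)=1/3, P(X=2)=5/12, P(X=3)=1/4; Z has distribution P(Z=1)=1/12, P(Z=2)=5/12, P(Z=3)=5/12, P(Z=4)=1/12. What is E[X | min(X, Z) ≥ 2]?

19/8

P(min(X, Z) ≥ 2) = 11/18.
Summing X·P(x,y) over outcomes with min(X, Z) ≥ 2 gives 209/144.
E[X | min(X, Z) ≥ 2] = (209/144) / (11/18) = 19/8.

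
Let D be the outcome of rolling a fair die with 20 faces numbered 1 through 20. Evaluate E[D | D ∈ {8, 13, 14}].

35/3

P(D ∈ {8, 13, 14}) = 3/20.
Σ over the event: 8·1/20 + 13·1/20 + 14·1/20 = 7/4.
E[D | D ∈ {8, 13, 14}] = (7/4) / (3/20) = 35/3.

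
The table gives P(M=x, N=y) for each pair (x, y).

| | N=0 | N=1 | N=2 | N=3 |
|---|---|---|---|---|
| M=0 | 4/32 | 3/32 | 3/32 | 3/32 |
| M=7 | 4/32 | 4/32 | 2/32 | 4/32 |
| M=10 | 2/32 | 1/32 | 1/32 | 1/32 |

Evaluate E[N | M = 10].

P(M = 10) = 5/32.
Σ N·P over the event = 0·(2/32) + 1·(1/32) + 2·(1/32) + 3·(1/32) = 3/16.
E[N | M = 10] = (3/16) / (5/32) = 6/5.

6/5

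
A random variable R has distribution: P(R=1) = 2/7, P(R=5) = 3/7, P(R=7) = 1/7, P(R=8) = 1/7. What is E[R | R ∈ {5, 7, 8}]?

P(R ∈ {5, 7, 8}) = 5/7.
Σ over the event: 5·3/7 + 7·1/7 + 8·1/7 = 30/7.
E[R | R ∈ {5, 7, 8}] = (30/7) / (5/7) = 6.

6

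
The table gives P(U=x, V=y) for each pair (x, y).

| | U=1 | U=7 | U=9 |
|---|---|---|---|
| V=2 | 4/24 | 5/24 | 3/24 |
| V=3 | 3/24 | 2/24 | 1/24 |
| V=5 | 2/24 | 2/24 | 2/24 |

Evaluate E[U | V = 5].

17/3

P(V = 5) = 1/4.
Σ U·P over the event = 1·(2/24) + 7·(2/24) + 9·(2/24) = 17/12.
E[U | V = 5] = (17/12) / (1/4) = 17/3.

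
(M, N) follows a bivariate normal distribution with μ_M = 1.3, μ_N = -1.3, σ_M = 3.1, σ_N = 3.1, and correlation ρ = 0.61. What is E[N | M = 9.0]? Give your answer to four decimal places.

3.3970

The regression of N on M has slope ρ·σ_N/σ_M and passes through (μ_M, μ_N).
E[N | M=9.0] = -1.3 + (0.61)·(3.1/3.1)·(9.0 − (1.3)) = -1.3 + (0.61)·(7.7) = 3.3970.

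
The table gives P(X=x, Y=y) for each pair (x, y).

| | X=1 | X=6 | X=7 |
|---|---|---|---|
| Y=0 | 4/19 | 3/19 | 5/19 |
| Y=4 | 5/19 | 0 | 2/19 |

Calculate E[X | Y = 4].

P(Y = 4) = 7/19.
Σ X·P over the event = 1·(5/19) + 7·(2/19) = 1.
E[X | Y = 4] = (1) / (7/19) = 19/7.

19/7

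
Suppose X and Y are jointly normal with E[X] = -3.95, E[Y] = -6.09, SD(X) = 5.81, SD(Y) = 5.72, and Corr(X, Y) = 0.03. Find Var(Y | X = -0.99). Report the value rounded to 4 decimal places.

32.6890

For a bivariate normal, Var(Y | X=x) = σ_Y²(1 − ρ²).
Var(Y | X=-0.99) = (5.72)²·(1 − (0.03)²) = 32.7184·0.9991 = 32.6890.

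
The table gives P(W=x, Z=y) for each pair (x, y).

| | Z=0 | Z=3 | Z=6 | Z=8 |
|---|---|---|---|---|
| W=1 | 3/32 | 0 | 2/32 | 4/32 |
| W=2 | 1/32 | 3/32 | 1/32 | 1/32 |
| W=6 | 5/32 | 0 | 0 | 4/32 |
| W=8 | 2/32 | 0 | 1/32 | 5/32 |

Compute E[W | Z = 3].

2

P(Z = 3) = 3/32.
Summing W·P(W=x,Z=y) over the conditioning event gives 3/16.
E[W | Z = 3] = (3/16) / (3/32) = 2.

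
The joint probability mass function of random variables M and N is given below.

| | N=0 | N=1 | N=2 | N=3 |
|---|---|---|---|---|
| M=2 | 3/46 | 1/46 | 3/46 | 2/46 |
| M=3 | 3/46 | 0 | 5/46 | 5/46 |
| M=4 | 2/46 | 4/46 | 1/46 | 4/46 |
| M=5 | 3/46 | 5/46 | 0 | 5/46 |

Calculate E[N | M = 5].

P(M = 5) = 13/46.
Σ N·P over the event = 0·(3/46) + 1·(5/46) + 3·(5/46) = 10/23.
E[N | M = 5] = (10/23) / (13/46) = 20/13.

20/13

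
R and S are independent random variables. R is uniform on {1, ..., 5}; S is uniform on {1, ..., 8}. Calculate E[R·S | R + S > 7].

21

P(R + S > 7) = 1/2.
Summing RS·P(x,y) over outcomes with R + S > 7 gives 21/2.
E[R·S | R + S > 7] = (21/2) / (1/2) = 21.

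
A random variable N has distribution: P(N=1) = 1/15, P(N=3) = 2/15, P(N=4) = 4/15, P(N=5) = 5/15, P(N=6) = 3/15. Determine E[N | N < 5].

P(N < 5) = 7/15.
Σ over the event: 1·1/15 + 3·2/15 + 4·4/15 = 23/15.
E[N | N < 5] = (23/15) / (7/15) = 23/7.

23/7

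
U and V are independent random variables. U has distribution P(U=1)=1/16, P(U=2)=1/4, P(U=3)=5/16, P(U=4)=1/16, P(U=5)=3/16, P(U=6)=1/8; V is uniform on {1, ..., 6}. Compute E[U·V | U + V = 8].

208/15

P(U + V = 8) = 5/32.
Summing UV·P(x,y) over outcomes with U + V = 8 gives 13/6.
E[U·V | U + V = 8] = (13/6) / (5/32) = 208/15.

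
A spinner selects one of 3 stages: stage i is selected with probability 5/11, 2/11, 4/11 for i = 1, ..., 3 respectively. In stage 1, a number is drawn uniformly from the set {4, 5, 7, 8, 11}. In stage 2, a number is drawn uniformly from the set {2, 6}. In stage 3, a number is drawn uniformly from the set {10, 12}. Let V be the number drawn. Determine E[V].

87/11

E[V | stage 1] = (4+5+7+8+11)/5 = 7.
E[V | stage 2] = (2+6)/2 = 4.
E[V | stage 3] = (10+12)/2 = 11.
E[V] = (5/11)·(7) + (2/11)·(4) + (4/11)·(11) = 87/11.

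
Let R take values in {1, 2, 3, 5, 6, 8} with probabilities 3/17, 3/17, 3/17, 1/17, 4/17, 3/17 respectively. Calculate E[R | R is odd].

17/7

P(R is odd) = 7/17.
Σ over the event: 1·3/17 + 3·3/17 + 5·1/17 = 1.
E[R | R is odd] = (1) / (7/17) = 17/7.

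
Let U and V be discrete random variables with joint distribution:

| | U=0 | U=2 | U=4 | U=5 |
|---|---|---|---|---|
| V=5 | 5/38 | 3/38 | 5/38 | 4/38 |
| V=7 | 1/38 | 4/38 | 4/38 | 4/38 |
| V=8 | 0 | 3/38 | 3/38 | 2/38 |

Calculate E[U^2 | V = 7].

P(V = 7) = 13/38.
Σ U^2·P over the event = 0·(1/38) + 4·(4/38) + 16·(4/38) + 25·(4/38) = 90/19.
E[U^2 | V = 7] = (90/19) / (13/38) = 180/13.

180/13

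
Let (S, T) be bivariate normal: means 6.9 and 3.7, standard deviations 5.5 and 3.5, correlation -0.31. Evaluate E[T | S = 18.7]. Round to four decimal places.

The regression of T on S has slope ρ·σ_T/σ_S and passes through (μ_S, μ_T).
E[T | S=18.7] = 3.7 + (-0.31)·(3.5/5.5)·(18.7 − (6.9)) = 3.7 + (-0.19727)·(11.8) = 1.3722.

1.3722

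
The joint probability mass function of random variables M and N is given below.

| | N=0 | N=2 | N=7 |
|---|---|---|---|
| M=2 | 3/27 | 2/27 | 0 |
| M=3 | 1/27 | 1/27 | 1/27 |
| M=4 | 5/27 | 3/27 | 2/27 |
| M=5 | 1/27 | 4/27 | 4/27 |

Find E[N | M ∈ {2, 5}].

P(M ∈ {2, 5}) = 14/27.
Σ N·P over the event = 0·(3/27) + 2·(2/27) + 0·(1/27) + 2·(4/27) + 7·(4/27) = 40/27.
E[N | M ∈ {2, 5}] = (40/27) / (14/27) = 20/7.

20/7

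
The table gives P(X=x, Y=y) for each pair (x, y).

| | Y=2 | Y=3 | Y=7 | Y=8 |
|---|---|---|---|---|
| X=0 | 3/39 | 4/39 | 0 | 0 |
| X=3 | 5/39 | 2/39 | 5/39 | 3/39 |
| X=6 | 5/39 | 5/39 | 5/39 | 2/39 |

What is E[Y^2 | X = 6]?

438/17

P(X = 6) = 17/39.
Σ Y^2·P over the event = 4·(5/39) + 9·(5/39) + 49·(5/39) + 64·(2/39) = 146/13.
E[Y^2 | X = 6] = (146/13) / (17/39) = 438/17.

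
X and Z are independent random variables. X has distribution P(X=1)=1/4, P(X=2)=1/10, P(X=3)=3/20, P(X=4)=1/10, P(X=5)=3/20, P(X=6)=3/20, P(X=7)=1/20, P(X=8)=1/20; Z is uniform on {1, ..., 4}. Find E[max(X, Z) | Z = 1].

P(Z = 1) = 1/4.
Summing max(X,Z)·P(x,y) over outcomes with Z = 1 gives 37/40.
E[max(X, Z) | Z = 1] = (37/40) / (1/4) = 37/10.

37/10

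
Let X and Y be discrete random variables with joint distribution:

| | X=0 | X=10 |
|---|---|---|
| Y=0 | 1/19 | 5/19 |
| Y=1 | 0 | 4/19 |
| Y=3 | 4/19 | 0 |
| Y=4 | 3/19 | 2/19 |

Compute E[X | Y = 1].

P(Y = 1) = 4/19.
Σ X·P over the event = 10·(4/19) = 40/19.
E[X | Y = 1] = (40/19) / (4/19) = 10.

10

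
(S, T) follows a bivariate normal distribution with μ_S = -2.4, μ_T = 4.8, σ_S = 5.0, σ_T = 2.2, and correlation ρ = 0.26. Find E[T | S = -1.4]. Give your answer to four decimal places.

4.9144

For a bivariate normal, E[T | S=x] = μ_T + ρ·(σ_T/σ_S)·(x − μ_S).
E[T | S=-1.4] = 4.8 + (0.26)·(2.2/5.0)·(-1.4 − (-2.4)) = 4.8 + (0.1144)·(1) = 4.9144.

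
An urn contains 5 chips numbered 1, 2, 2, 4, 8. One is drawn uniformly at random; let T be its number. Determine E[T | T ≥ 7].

P(T ≥ 7) = 1/5.
Σ over the event: 8·1/5 = 8/5.
E[T | T ≥ 7] = (8/5) / (1/5) = 8.

8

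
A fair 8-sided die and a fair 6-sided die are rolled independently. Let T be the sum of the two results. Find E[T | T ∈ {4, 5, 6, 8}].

55/9

P(T ∈ {4, 5, 6, 8}) = 3/8.
Σ over the event: 4·1/16 + 5·1/12 + 6·5/48 + 8·1/8 = 55/24.
E[T | T ∈ {4, 5, 6, 8}] = (55/24) / (3/8) = 55/9.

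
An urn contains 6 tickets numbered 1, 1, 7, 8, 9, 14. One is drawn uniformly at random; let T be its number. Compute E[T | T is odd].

9/2

P(T is odd) = 2/3.
Σ over the event: 1·1/3 + 7·1/6 + 9·1/6 = 3.
E[T | T is odd] = (3) / (2/3) = 9/2.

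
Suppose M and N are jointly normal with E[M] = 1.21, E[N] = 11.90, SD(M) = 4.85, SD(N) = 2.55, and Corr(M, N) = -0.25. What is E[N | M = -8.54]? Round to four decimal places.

E[N | M=x] = μ_N + ρ(σ_N/σ_M)(x − μ_M) for jointly normal variables.
E[N | M=-8.54] = 11.90 + (-0.25)·(2.55/4.85)·(-8.54 − (1.21)) = 11.90 + (-0.131443)·(-9.75) = 13.1816.

13.1816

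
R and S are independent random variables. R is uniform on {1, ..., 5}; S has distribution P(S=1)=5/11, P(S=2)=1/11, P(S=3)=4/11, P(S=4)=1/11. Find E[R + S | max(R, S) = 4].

P(max(R, S) = 4) = 14/55.
Summing (R+S)·P(x,y) over outcomes with max(R, S) = 4 gives 17/11.
E[R + S | max(R, S) = 4] = (17/11) / (14/55) = 85/14.

85/14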